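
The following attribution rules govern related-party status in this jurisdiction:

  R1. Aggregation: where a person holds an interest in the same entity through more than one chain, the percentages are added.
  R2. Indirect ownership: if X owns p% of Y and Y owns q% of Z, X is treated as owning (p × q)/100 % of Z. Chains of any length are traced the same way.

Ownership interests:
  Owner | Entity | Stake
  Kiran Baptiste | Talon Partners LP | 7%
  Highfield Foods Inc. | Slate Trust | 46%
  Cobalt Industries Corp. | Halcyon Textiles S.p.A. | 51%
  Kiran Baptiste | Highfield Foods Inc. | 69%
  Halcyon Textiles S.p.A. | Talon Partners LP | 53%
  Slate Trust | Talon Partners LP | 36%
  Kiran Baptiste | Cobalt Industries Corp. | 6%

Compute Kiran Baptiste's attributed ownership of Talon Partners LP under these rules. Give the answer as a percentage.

20.0482%

Chain via Cobalt Industries Corp. → Halcyon Textiles S.p.A. (R2): 6% × 51% × 53% = 1.6218% of Talon Partners LP.
Chain via Highfield Foods Inc. → Slate Trust (R2): 69% × 46% × 36% = 11.4264% of Talon Partners LP.
Direct interest in Talon Partners LP: 7%.
Aggregating (R1): 1.6218% + 11.4264% + 7% = 20.0482%.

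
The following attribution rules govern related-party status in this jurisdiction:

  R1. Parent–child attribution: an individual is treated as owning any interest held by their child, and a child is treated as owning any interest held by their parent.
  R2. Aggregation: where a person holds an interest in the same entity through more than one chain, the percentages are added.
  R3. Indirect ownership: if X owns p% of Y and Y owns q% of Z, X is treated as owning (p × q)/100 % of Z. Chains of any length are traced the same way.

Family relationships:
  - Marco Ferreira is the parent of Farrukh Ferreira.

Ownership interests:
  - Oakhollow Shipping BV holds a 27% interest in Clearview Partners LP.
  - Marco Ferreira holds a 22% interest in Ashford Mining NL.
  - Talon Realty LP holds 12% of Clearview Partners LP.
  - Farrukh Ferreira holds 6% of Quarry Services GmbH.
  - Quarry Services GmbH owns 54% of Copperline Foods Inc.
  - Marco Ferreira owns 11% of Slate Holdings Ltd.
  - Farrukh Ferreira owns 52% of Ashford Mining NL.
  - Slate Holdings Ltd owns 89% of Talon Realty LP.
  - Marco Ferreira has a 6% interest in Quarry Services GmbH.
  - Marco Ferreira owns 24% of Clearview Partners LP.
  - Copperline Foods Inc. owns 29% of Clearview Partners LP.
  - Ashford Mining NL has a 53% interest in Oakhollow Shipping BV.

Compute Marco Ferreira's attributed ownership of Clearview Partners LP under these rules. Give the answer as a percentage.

37.6434%

By parent–child attribution (R1), Marco Ferreira is treated as also owning Farrukh Ferreira's interest in Quarry Services GmbH, giving 6% + 6% = 12%.
By parent–child attribution (R1), Marco Ferreira is treated as also owning Farrukh Ferreira's interest in Ashford Mining NL, giving 22% + 52% = 74%.
Chain via Quarry Services GmbH → Copperline Foods Inc. (R3): 12% × 54% × 29% = 1.8792% of Clearview Partners LP.
Chain via Slate Holdings Ltd → Talon Realty LP (R3): 11% × 89% × 12% = 1.1748% of Clearview Partners LP.
Chain via Ashford Mining NL → Oakhollow Shipping BV (R3): 74% × 53% × 27% = 10.5894% of Clearview Partners LP.
Direct interest in Clearview Partners LP: 24%.
Aggregating (R2): 1.8792% + 1.1748% + 10.5894% + 24% = 37.6434%.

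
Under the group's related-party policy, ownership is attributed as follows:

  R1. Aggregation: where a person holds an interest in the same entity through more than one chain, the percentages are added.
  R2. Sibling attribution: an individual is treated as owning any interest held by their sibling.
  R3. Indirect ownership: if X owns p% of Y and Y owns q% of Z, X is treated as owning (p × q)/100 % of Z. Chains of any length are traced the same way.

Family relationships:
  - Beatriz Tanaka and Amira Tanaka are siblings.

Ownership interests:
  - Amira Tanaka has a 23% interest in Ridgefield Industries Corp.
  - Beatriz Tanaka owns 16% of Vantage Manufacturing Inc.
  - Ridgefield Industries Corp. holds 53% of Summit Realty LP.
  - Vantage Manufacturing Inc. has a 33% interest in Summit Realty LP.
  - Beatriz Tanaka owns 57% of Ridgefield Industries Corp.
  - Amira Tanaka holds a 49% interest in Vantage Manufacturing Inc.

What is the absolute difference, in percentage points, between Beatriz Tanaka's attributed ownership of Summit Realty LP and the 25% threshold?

38.85

By sibling attribution (R2), Beatriz Tanaka is treated as also owning Amira Tanaka's interest in Ridgefield Industries Corp, giving 57% + 23% = 80%.
By sibling attribution (R2), Beatriz Tanaka is treated as also owning Amira Tanaka's interest in Vantage Manufacturing Inc, giving 16% + 49% = 65%.
Chain via Ridgefield Industries Corp. (R3): 80% × 53% = 42.4% of Summit Realty LP.
Chain via Vantage Manufacturing Inc. (R3): 65% × 33% = 21.45% of Summit Realty LP.
Aggregating (R1): 42.4% + 21.45% = 63.85%.
63.85% exceeds the 25% threshold by 38.85 percentage points.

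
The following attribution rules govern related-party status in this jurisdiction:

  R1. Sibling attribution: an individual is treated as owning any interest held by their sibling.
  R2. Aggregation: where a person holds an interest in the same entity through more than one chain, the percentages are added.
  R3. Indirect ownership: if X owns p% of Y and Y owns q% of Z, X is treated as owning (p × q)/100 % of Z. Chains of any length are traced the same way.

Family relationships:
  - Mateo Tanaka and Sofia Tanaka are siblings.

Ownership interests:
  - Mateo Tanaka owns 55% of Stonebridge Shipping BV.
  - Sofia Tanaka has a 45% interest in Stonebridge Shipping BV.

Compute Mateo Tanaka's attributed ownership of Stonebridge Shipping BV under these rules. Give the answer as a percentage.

By sibling attribution (R1), Mateo Tanaka is treated as also owning Sofia Tanaka's interest in Stonebridge Shipping BV, giving 55% + 45% = 100%.
Direct interest in Stonebridge Shipping BV: 100%.

100%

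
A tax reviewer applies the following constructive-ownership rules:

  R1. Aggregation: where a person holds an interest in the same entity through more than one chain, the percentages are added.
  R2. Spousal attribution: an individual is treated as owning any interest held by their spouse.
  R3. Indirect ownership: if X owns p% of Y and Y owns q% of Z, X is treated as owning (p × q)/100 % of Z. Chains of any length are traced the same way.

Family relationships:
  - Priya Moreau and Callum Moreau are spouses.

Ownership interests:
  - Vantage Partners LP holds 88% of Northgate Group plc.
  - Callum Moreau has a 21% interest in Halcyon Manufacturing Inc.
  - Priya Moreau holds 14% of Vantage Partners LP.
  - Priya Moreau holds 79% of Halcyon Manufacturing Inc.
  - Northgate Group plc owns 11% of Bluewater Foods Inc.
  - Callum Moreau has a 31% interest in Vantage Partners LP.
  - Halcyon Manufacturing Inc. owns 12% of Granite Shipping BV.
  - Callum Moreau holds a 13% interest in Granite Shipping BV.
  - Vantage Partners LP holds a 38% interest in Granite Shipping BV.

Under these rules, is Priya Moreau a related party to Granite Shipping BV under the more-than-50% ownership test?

No

By spousal attribution (R2), Priya Moreau is treated as also owning Callum Moreau's interest in Halcyon Manufacturing Inc, giving 79% + 21% = 100%.
By spousal attribution (R2), Priya Moreau is treated as also owning Callum Moreau's interest in Vantage Partners LP, giving 14% + 31% = 45%.
By spousal attribution (R2), Priya Moreau is treated as owning Callum Moreau's 13% interest in Granite Shipping BV.
Chain via Halcyon Manufacturing Inc. (R3): 100% × 12% = 12% of Granite Shipping BV.
Chain via Vantage Partners LP (R3): 45% × 38% = 17.1% of Granite Shipping BV.
Direct interest in Granite Shipping BV: 13%.
Aggregating (R1): 12% + 17.1% + 13% = 42.1%.
42.1% does not exceed the 50% threshold, so Priya is not a related party to Granite Shipping BV.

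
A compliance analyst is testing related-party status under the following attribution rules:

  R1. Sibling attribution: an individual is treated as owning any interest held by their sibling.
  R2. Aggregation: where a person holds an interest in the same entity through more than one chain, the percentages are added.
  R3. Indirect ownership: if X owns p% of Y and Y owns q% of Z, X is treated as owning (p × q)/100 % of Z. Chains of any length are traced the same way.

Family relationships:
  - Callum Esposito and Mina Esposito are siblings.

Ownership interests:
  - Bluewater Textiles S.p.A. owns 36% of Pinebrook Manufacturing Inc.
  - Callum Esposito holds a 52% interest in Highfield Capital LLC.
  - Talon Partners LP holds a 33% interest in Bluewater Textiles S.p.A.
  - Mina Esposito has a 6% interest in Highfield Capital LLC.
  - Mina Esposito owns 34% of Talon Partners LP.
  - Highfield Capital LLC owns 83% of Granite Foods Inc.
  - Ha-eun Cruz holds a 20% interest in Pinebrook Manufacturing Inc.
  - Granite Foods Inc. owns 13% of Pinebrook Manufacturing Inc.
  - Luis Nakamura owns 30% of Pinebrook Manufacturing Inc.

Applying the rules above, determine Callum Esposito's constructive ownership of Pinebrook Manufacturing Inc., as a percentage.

10.2974%

By sibling attribution (R1), Callum Esposito is treated as also owning Mina Esposito's interest in Highfield Capital LLC, giving 52% + 6% = 58%.
By sibling attribution (R1), Callum Esposito is treated as owning Mina Esposito's 34% interest in Talon Partners LP.
Chain via Highfield Capital LLC → Granite Foods Inc. (R3): 58% × 83% × 13% = 6.2582% of Pinebrook Manufacturing Inc.
Chain via Talon Partners LP → Bluewater Textiles S.p.A. (R3): 34% × 33% × 36% = 4.0392% of Pinebrook Manufacturing Inc.
Aggregating (R2): 6.2582% + 4.0392% = 10.2974%.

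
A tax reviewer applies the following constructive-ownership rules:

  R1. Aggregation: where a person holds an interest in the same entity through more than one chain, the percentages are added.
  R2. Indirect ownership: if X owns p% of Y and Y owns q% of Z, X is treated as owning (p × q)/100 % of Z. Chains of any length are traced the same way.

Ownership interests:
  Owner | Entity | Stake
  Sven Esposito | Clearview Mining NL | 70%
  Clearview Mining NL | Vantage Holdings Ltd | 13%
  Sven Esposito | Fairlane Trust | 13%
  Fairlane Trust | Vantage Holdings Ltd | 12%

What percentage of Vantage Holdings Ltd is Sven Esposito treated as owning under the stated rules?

Chain via Fairlane Trust (R2): 13% × 12% = 1.56% of Vantage Holdings Ltd.
Chain via Clearview Mining NL (R2): 70% × 13% = 9.1% of Vantage Holdings Ltd.
Aggregating (R1): 1.56% + 9.1% = 10.66%.

10.66%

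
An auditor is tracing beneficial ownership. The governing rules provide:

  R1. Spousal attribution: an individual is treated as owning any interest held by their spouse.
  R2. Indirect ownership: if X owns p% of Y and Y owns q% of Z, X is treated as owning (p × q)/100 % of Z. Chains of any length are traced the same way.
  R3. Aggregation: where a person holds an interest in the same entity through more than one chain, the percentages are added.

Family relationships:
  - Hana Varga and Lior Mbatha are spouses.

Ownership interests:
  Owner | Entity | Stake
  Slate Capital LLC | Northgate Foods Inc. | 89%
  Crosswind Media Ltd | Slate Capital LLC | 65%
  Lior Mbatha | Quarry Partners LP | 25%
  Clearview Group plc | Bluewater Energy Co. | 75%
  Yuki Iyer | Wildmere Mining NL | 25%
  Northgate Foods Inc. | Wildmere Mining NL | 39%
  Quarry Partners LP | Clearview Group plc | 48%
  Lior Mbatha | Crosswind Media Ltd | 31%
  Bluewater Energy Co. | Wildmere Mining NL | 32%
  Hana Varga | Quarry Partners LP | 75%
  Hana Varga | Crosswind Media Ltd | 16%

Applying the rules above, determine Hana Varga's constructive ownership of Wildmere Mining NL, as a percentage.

22.123905%

By spousal attribution (R1), Hana Varga is treated as also owning Lior Mbatha's interest in Quarry Partners LP, giving 75% + 25% = 100%.
By spousal attribution (R1), Hana Varga is treated as also owning Lior Mbatha's interest in Crosswind Media Ltd, giving 16% + 31% = 47%.
Chain via Quarry Partners LP → Clearview Group plc → Bluewater Energy Co. (R2): 100% × 48% × 75% × 32% = 11.52% of Wildmere Mining NL.
Chain via Crosswind Media Ltd → Slate Capital LLC → Northgate Foods Inc. (R2): 47% × 65% × 89% × 39% = 10.603905% of Wildmere Mining NL.
Aggregating (R3): 11.52% + 10.603905% = 22.123905%.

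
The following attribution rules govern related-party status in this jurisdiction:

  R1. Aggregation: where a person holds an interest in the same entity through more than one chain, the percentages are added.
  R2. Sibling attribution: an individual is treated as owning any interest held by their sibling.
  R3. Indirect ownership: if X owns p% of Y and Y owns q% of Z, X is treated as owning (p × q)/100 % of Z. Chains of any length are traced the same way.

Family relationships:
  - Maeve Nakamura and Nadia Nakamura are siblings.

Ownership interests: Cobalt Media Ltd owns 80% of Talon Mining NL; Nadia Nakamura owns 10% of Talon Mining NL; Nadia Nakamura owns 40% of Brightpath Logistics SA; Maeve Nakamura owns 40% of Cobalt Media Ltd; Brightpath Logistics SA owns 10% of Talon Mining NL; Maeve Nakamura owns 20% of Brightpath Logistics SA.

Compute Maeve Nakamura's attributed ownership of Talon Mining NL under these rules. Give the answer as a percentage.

48%

By sibling attribution (R2), Maeve Nakamura is treated as also owning Nadia Nakamura's interest in Brightpath Logistics SA, giving 20% + 40% = 60%.
By sibling attribution (R2), Maeve Nakamura is treated as owning Nadia Nakamura's 10% interest in Talon Mining NL.
Chain via Cobalt Media Ltd (R3): 40% × 80% = 32% of Talon Mining NL.
Chain via Brightpath Logistics SA (R3): 60% × 10% = 6% of Talon Mining NL.
Direct interest in Talon Mining NL: 10%.
Aggregating (R1): 32% + 6% + 10% = 48%.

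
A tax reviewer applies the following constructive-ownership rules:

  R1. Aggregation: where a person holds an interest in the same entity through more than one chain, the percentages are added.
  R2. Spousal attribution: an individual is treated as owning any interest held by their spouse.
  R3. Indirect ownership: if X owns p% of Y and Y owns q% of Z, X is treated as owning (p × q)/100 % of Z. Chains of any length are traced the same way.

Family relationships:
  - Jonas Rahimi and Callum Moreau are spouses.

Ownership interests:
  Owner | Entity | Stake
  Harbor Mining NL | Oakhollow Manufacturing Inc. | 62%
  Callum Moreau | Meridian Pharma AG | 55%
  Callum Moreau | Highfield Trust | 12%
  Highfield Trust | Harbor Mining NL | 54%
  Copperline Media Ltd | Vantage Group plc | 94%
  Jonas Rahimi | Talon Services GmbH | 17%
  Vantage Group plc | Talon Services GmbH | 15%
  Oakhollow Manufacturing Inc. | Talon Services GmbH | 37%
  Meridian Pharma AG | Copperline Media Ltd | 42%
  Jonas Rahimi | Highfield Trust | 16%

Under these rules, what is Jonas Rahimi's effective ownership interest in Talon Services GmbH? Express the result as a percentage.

By spousal attribution (R2), Jonas Rahimi is treated as also owning Callum Moreau's interest in Highfield Trust, giving 16% + 12% = 28%.
By spousal attribution (R2), Jonas Rahimi is treated as owning Callum Moreau's 55% interest in Meridian Pharma AG.
Chain via Highfield Trust → Harbor Mining NL → Oakhollow Manufacturing Inc. (R3): 28% × 54% × 62% × 37% = 3.468528% of Talon Services GmbH.
Direct interest in Talon Services GmbH: 17%.
Chain via Meridian Pharma AG → Copperline Media Ltd → Vantage Group plc (R3): 55% × 42% × 94% × 15% = 3.2571% of Talon Services GmbH.
Aggregating (R1): 3.468528% + 17% + 3.2571% = 23.725628%.

23.725628%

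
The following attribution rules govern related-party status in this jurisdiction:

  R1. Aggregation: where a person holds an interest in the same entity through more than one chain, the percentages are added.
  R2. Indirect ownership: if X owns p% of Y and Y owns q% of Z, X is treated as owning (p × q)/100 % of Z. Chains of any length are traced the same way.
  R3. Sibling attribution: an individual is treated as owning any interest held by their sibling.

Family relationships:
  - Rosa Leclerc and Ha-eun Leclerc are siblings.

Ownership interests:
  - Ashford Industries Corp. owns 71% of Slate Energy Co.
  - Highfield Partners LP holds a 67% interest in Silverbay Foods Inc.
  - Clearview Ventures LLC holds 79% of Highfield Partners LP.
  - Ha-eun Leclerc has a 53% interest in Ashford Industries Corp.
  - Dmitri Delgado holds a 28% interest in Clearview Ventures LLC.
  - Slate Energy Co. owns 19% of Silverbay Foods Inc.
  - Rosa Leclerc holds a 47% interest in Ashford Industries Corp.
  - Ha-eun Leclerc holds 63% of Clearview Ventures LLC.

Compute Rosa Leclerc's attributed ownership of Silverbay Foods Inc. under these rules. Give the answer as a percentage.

By sibling attribution (R3), Rosa Leclerc is treated as also owning Ha-eun Leclerc's interest in Ashford Industries Corp, giving 47% + 53% = 100%.
By sibling attribution (R3), Rosa Leclerc is treated as owning Ha-eun Leclerc's 63% interest in Clearview Ventures LLC.
Chain via Ashford Industries Corp. → Slate Energy Co. (R2): 100% × 71% × 19% = 13.49% of Silverbay Foods Inc.
Chain via Clearview Ventures LLC → Highfield Partners LP (R2): 63% × 79% × 67% = 33.3459% of Silverbay Foods Inc.
Aggregating (R1): 13.49% + 33.3459% = 46.8359%.

46.8359%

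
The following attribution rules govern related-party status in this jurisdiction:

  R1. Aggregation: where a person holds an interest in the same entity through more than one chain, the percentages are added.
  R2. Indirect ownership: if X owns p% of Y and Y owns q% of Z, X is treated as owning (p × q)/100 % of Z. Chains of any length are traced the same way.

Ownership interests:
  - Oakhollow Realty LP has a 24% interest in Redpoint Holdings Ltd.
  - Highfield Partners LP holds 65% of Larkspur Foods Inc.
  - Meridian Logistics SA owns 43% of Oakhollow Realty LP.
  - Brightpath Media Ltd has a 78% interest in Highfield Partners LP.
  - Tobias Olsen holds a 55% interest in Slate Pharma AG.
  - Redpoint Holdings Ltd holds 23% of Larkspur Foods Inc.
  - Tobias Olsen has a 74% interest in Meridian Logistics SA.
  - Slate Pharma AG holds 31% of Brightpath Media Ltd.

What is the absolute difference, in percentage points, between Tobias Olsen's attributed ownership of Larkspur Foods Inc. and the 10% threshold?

Chain via Slate Pharma AG → Brightpath Media Ltd → Highfield Partners LP (R2): 55% × 31% × 78% × 65% = 8.64435% of Larkspur Foods Inc.
Chain via Meridian Logistics SA → Oakhollow Realty LP → Redpoint Holdings Ltd (R2): 74% × 43% × 24% × 23% = 1.756464% of Larkspur Foods Inc.
Aggregating (R1): 8.64435% + 1.756464% = 10.400814%.
10.400814% exceeds the 10% threshold by 0.400814 percentage points.

0.400814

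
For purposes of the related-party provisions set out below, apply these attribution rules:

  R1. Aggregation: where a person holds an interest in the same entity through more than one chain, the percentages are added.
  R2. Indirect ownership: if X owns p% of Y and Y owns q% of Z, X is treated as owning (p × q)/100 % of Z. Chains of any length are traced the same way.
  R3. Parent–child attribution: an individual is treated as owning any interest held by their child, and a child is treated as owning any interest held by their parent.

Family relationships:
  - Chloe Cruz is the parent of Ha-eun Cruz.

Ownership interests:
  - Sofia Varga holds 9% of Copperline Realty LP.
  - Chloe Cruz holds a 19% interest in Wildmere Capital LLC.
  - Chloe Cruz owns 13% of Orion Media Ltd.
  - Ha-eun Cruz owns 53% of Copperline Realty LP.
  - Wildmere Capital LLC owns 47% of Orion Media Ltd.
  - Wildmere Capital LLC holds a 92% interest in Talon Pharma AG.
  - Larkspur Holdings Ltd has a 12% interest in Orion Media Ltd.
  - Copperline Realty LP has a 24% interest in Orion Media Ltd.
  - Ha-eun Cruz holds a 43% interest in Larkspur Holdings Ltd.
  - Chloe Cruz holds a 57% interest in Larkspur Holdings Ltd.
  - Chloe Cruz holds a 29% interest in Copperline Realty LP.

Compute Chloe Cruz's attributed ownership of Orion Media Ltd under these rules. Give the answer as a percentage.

53.61%

By parent–child attribution (R3), Chloe Cruz is treated as also owning Ha-eun Cruz's interest in Copperline Realty LP, giving 29% + 53% = 82%.
By parent–child attribution (R3), Chloe Cruz is treated as also owning Ha-eun Cruz's interest in Larkspur Holdings Ltd, giving 57% + 43% = 100%.
Chain via Copperline Realty LP (R2): 82% × 24% = 19.68% of Orion Media Ltd.
Chain via Larkspur Holdings Ltd (R2): 100% × 12% = 12% of Orion Media Ltd.
Chain via Wildmere Capital LLC (R2): 19% × 47% = 8.93% of Orion Media Ltd.
Direct interest in Orion Media Ltd: 13%.
Aggregating (R1): 19.68% + 12% + 8.93% + 13% = 53.61%.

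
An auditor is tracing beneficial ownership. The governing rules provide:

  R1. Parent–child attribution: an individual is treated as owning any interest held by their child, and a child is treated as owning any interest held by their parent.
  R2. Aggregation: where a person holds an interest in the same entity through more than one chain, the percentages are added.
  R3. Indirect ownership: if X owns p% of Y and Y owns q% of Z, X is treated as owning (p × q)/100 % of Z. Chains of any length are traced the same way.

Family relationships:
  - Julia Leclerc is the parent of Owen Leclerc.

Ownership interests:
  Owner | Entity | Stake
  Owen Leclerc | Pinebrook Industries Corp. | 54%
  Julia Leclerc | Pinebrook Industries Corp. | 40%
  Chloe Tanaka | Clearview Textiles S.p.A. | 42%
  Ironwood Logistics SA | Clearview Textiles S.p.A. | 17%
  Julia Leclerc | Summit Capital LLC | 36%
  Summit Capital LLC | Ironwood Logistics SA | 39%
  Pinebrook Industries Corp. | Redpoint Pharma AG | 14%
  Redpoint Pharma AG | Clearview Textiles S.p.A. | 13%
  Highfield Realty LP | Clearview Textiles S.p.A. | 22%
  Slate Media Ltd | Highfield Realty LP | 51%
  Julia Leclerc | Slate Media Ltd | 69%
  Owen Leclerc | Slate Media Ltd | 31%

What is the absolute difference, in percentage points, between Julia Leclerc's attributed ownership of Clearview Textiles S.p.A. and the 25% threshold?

9.6824

By parent–child attribution (R1), Julia Leclerc is treated as also owning Owen Leclerc's interest in Slate Media Ltd, giving 69% + 31% = 100%.
By parent–child attribution (R1), Julia Leclerc is treated as also owning Owen Leclerc's interest in Pinebrook Industries Corp, giving 40% + 54% = 94%.
Chain via Summit Capital LLC → Ironwood Logistics SA (R3): 36% × 39% × 17% = 2.3868% of Clearview Textiles S.p.A.
Chain via Slate Media Ltd → Highfield Realty LP (R3): 100% × 51% × 22% = 11.22% of Clearview Textiles S.p.A.
Chain via Pinebrook Industries Corp. → Redpoint Pharma AG (R3): 94% × 14% × 13% = 1.7108% of Clearview Textiles S.p.A.
Aggregating (R2): 2.3868% + 11.22% + 1.7108% = 15.3176%.
15.3176% falls short of the 25% threshold by 9.6824 percentage points.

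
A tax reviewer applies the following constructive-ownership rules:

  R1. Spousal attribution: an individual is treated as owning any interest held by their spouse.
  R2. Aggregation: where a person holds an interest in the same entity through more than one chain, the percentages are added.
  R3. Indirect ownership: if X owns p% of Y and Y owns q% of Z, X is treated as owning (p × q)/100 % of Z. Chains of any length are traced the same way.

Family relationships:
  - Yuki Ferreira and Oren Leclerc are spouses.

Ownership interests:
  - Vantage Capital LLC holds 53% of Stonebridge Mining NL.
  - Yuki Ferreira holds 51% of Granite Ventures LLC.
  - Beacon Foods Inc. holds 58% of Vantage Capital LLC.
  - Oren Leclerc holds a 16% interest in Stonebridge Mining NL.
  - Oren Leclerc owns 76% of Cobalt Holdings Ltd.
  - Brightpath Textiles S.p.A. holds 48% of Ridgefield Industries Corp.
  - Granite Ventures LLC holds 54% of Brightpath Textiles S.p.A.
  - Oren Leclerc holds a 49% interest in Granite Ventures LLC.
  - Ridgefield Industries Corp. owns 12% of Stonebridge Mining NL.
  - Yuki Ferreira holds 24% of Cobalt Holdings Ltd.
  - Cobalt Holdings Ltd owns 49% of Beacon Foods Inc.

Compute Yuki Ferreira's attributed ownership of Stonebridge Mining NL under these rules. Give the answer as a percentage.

By spousal attribution (R1), Yuki Ferreira is treated as also owning Oren Leclerc's interest in Granite Ventures LLC, giving 51% + 49% = 100%.
By spousal attribution (R1), Yuki Ferreira is treated as also owning Oren Leclerc's interest in Cobalt Holdings Ltd, giving 24% + 76% = 100%.
By spousal attribution (R1), Yuki Ferreira is treated as owning Oren Leclerc's 16% interest in Stonebridge Mining NL.
Chain via Granite Ventures LLC → Brightpath Textiles S.p.A. → Ridgefield Industries Corp. (R3): 100% × 54% × 48% × 12% = 3.1104% of Stonebridge Mining NL.
Chain via Cobalt Holdings Ltd → Beacon Foods Inc. → Vantage Capital LLC (R3): 100% × 49% × 58% × 53% = 15.0626% of Stonebridge Mining NL.
Direct interest in Stonebridge Mining NL: 16%.
Aggregating (R2): 3.1104% + 15.0626% + 16% = 34.173%.

34.173%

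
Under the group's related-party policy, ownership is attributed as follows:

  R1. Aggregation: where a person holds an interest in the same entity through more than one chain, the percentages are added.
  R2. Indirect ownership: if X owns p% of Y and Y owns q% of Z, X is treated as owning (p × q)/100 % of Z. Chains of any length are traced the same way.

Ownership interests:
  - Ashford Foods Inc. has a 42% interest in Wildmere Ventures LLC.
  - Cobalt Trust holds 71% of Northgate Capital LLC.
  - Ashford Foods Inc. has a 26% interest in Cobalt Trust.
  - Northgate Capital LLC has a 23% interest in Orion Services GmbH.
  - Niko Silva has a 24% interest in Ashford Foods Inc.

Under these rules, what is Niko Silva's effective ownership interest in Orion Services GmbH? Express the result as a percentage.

Chain via Ashford Foods Inc. → Cobalt Trust → Northgate Capital LLC (R2): 24% × 26% × 71% × 23% = 1.018992% of Orion Services GmbH.

1.018992%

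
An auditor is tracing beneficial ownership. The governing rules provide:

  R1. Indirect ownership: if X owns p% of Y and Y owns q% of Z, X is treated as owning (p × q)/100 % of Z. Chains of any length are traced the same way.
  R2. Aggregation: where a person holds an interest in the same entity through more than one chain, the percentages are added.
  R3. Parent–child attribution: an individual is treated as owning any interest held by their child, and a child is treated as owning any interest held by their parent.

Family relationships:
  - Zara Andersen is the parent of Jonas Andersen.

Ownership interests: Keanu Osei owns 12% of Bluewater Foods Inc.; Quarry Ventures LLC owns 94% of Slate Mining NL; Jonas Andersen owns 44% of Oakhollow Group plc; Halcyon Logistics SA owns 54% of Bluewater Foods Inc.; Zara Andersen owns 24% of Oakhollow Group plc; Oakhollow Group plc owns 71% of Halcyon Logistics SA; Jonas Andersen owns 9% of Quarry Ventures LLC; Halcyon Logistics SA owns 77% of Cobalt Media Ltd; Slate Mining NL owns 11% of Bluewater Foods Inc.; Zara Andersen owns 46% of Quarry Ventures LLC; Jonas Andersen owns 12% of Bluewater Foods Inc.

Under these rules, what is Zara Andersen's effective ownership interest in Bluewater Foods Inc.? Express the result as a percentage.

By parent–child attribution (R3), Zara Andersen is treated as also owning Jonas Andersen's interest in Quarry Ventures LLC, giving 46% + 9% = 55%.
By parent–child attribution (R3), Zara Andersen is treated as also owning Jonas Andersen's interest in Oakhollow Group plc, giving 24% + 44% = 68%.
By parent–child attribution (R3), Zara Andersen is treated as owning Jonas Andersen's 12% interest in Bluewater Foods Inc.
Chain via Quarry Ventures LLC → Slate Mining NL (R1): 55% × 94% × 11% = 5.687% of Bluewater Foods Inc.
Chain via Oakhollow Group plc → Halcyon Logistics SA (R1): 68% × 71% × 54% = 26.0712% of Bluewater Foods Inc.
Direct interest in Bluewater Foods Inc: 12%.
Aggregating (R2): 5.687% + 26.0712% + 12% = 43.7582%.

43.7582%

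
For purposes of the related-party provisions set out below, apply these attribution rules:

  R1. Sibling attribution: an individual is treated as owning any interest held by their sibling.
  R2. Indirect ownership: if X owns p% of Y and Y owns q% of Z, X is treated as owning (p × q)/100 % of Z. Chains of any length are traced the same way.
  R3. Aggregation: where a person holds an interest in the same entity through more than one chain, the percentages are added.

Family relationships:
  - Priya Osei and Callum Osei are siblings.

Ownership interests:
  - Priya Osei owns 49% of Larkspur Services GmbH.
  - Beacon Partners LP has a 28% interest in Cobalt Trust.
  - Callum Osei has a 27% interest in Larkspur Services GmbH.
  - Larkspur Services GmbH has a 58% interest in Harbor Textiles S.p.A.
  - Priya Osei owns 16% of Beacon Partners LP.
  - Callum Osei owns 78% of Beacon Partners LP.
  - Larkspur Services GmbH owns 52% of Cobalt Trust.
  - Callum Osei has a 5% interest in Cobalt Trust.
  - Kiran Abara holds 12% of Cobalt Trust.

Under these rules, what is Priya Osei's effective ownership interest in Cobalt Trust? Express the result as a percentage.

By sibling attribution (R1), Priya Osei is treated as also owning Callum Osei's interest in Beacon Partners LP, giving 16% + 78% = 94%.
By sibling attribution (R1), Priya Osei is treated as also owning Callum Osei's interest in Larkspur Services GmbH, giving 49% + 27% = 76%.
By sibling attribution (R1), Priya Osei is treated as owning Callum Osei's 5% interest in Cobalt Trust.
Chain via Beacon Partners LP (R2): 94% × 28% = 26.32% of Cobalt Trust.
Chain via Larkspur Services GmbH (R2): 76% × 52% = 39.52% of Cobalt Trust.
Direct interest in Cobalt Trust: 5%.
Aggregating (R3): 26.32% + 39.52% + 5% = 70.84%.

70.84%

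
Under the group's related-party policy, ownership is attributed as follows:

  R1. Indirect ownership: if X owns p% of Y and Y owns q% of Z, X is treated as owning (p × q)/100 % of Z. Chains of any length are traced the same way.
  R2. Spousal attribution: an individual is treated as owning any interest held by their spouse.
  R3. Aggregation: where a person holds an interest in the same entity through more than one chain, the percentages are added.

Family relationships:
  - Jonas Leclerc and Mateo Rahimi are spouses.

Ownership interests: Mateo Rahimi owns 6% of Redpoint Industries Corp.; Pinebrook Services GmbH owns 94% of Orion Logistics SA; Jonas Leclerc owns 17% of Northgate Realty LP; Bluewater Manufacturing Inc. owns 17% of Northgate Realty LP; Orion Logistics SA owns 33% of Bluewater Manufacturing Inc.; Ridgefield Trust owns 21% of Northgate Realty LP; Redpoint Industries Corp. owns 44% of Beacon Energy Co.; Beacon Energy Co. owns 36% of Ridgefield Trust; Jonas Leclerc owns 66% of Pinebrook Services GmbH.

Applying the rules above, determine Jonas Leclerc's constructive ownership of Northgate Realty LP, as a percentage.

By spousal attribution (R2), Jonas Leclerc is treated as owning Mateo Rahimi's 6% interest in Redpoint Industries Corp.
Chain via Pinebrook Services GmbH → Orion Logistics SA → Bluewater Manufacturing Inc. (R1): 66% × 94% × 33% × 17% = 3.480444% of Northgate Realty LP.
Direct interest in Northgate Realty LP: 17%.
Chain via Redpoint Industries Corp. → Beacon Energy Co. → Ridgefield Trust (R1): 6% × 44% × 36% × 21% = 0.199584% of Northgate Realty LP.
Aggregating (R3): 3.480444% + 17% + 0.199584% = 20.680028%.

20.680028%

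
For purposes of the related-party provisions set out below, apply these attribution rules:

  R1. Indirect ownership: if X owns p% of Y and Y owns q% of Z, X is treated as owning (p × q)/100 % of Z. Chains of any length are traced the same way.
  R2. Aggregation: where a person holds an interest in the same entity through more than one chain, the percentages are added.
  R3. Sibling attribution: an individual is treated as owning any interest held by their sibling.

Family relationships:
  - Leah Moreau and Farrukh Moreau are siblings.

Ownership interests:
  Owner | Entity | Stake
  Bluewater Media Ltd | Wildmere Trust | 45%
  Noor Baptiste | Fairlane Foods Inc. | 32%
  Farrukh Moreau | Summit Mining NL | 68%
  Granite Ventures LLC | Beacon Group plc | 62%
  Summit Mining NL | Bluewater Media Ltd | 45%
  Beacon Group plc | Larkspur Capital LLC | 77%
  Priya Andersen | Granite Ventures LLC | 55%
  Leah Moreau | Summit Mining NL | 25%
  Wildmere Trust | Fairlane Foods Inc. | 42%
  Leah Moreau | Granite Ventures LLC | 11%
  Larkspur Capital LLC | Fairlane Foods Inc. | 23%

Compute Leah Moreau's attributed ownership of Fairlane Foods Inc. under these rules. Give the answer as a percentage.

9.117472%

By sibling attribution (R3), Leah Moreau is treated as also owning Farrukh Moreau's interest in Summit Mining NL, giving 25% + 68% = 93%.
Chain via Granite Ventures LLC → Beacon Group plc → Larkspur Capital LLC (R1): 11% × 62% × 77% × 23% = 1.207822% of Fairlane Foods Inc.
Chain via Summit Mining NL → Bluewater Media Ltd → Wildmere Trust (R1): 93% × 45% × 45% × 42% = 7.90965% of Fairlane Foods Inc.
Aggregating (R2): 1.207822% + 7.90965% = 9.117472%.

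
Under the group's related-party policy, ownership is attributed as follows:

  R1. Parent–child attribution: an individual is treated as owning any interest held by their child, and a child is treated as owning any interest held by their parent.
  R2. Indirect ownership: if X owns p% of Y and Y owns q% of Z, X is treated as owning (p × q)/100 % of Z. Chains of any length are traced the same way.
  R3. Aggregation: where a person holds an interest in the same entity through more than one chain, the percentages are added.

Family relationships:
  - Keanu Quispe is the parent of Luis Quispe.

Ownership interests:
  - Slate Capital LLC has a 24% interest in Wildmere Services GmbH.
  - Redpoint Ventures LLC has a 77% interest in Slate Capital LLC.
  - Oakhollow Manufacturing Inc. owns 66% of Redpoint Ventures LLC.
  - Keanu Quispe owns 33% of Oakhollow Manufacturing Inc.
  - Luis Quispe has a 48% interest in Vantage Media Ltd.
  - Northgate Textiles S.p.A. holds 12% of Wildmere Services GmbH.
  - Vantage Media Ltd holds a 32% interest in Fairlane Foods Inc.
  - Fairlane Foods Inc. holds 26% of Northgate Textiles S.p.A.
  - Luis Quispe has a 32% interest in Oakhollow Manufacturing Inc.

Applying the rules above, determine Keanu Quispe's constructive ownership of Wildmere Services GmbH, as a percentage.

By parent–child attribution (R1), Keanu Quispe is treated as also owning Luis Quispe's interest in Oakhollow Manufacturing Inc, giving 33% + 32% = 65%.
By parent–child attribution (R1), Keanu Quispe is treated as owning Luis Quispe's 48% interest in Vantage Media Ltd.
Chain via Oakhollow Manufacturing Inc. → Redpoint Ventures LLC → Slate Capital LLC (R2): 65% × 66% × 77% × 24% = 7.92792% of Wildmere Services GmbH.
Chain via Vantage Media Ltd → Fairlane Foods Inc. → Northgate Textiles S.p.A. (R2): 48% × 32% × 26% × 12% = 0.479232% of Wildmere Services GmbH.
Aggregating (R3): 7.92792% + 0.479232% = 8.407152%.

8.407152%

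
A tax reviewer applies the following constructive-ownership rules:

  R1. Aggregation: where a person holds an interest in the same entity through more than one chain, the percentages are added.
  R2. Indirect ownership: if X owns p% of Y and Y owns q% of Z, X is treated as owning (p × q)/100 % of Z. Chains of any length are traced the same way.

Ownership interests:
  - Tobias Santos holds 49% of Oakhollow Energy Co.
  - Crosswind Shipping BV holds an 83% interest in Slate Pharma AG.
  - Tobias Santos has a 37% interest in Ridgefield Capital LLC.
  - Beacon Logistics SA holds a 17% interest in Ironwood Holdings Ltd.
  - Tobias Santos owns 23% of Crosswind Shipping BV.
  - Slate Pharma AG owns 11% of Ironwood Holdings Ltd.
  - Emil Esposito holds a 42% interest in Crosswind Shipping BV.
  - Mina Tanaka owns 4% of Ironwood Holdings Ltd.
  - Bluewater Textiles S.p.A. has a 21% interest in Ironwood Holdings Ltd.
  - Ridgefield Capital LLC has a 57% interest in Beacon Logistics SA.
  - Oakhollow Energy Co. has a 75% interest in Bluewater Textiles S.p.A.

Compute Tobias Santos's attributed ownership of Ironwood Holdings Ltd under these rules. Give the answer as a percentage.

Chain via Ridgefield Capital LLC → Beacon Logistics SA (R2): 37% × 57% × 17% = 3.5853% of Ironwood Holdings Ltd.
Chain via Oakhollow Energy Co. → Bluewater Textiles S.p.A. (R2): 49% × 75% × 21% = 7.7175% of Ironwood Holdings Ltd.
Chain via Crosswind Shipping BV → Slate Pharma AG (R2): 23% × 83% × 11% = 2.0999% of Ironwood Holdings Ltd.
Aggregating (R1): 3.5853% + 7.7175% + 2.0999% = 13.4027%.

13.4027%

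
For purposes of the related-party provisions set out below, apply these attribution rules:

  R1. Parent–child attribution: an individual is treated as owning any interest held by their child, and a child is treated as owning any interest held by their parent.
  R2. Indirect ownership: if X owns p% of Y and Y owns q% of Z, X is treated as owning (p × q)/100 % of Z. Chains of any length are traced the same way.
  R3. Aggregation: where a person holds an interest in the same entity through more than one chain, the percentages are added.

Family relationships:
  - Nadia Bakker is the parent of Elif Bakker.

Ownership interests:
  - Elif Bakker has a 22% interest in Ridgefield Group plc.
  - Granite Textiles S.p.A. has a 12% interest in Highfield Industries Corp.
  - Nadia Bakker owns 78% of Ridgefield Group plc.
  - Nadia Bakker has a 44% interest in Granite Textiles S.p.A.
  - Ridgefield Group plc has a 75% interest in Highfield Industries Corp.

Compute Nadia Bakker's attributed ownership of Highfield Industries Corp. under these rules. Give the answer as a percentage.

80.28%

By parent–child attribution (R1), Nadia Bakker is treated as also owning Elif Bakker's interest in Ridgefield Group plc, giving 78% + 22% = 100%.
Chain via Granite Textiles S.p.A. (R2): 44% × 12% = 5.28% of Highfield Industries Corp.
Chain via Ridgefield Group plc (R2): 100% × 75% = 75% of Highfield Industries Corp.
Aggregating (R3): 5.28% + 75% = 80.28%.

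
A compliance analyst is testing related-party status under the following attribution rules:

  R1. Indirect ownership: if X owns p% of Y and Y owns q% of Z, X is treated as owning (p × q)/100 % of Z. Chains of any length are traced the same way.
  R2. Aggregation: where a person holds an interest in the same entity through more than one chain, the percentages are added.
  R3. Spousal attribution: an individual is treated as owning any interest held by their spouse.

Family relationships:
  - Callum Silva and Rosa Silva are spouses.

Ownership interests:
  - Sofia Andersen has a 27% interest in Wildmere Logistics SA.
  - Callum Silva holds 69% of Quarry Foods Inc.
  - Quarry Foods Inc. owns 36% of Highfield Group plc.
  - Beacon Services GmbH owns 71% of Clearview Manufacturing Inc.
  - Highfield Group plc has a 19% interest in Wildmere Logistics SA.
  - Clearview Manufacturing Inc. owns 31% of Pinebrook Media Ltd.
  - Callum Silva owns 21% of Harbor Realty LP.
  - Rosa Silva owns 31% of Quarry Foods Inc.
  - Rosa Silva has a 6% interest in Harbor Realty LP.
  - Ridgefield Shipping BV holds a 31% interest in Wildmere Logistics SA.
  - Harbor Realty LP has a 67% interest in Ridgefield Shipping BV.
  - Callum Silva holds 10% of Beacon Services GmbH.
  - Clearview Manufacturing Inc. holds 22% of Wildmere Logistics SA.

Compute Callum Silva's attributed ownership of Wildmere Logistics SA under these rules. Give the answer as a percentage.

14.0099%

By spousal attribution (R3), Callum Silva is treated as also owning Rosa Silva's interest in Quarry Foods Inc, giving 69% + 31% = 100%.
By spousal attribution (R3), Callum Silva is treated as also owning Rosa Silva's interest in Harbor Realty LP, giving 21% + 6% = 27%.
Chain via Quarry Foods Inc. → Highfield Group plc (R1): 100% × 36% × 19% = 6.84% of Wildmere Logistics SA.
Chain via Beacon Services GmbH → Clearview Manufacturing Inc. (R1): 10% × 71% × 22% = 1.562% of Wildmere Logistics SA.
Chain via Harbor Realty LP → Ridgefield Shipping BV (R1): 27% × 67% × 31% = 5.6079% of Wildmere Logistics SA.
Aggregating (R2): 6.84% + 1.562% + 5.6079% = 14.0099%.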